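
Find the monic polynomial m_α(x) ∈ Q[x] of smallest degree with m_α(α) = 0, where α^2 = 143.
m_α(x) = x^2 - 143

α satisfies α^2 - 143 = 0, so x^2 - 143 annihilates α. Since d = 143 is squarefree and ≠ 1, it is not a perfect square in Q, so x^2 - 143 has no rational root and is therefore irreducible over Q (a degree-2 polynomial over a field is irreducible iff it has no root). Hence m_α(x) = x^2 - 143.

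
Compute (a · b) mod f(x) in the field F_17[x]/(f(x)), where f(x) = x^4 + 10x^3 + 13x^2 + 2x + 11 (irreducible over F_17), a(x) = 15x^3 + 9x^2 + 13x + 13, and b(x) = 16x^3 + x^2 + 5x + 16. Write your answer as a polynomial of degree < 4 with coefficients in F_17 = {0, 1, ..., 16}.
a · b ≡ 7x^3 + 16x^2 + 6x + 9 (mod f(x))

Multiply in F_17[x]: a(x)·b(x) = (15x^3 + 9x^2 + 13x + 13)·(16x^3 + x^2 + 5x + 16) = 2x^6 + 6x^5 + 3x^4 + 13x^3 + x^2 + x + 4. This has degree ≥ 4, so divide by f(x) over F_17: 2x^6 + 6x^5 + 3x^4 + 13x^3 + x^2 + x + 4 = (2x^2 + 3x + 15)·(x^4 + 10x^3 + 13x^2 + 2x + 11) + (7x^3 + 16x^2 + 6x + 9). Hence a·b ≡ 7x^3 + 16x^2 + 6x + 9 (mod f). (F_17[x]/(f) is a field with 17^4 = 83521 elements since f is irreducible of degree 4.)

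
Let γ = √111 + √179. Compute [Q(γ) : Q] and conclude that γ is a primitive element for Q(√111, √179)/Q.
[Q(γ) : Q] = 4 (equivalently, Q(γ) = Q(√111, √179))

Obviously Q(γ) ⊆ Q(√111, √179), and [Q(√111, √179):Q] = 4 (since 111, 179 are distinct squarefree integers > 1 with 19869 not a perfect square). To show equality we compute the minimal polynomial of γ. From γ = √111 + √179: γ^2 = 111 + 2√(19869) + 179 = 290 + 2√(19869), so γ^2 - 290 = 2√(19869); squaring, (γ^2 - 290)^2 = 4·19869, i.e. γ^4 - 580γ^2 + 84100 - 79476 = 0, i.e. γ^4 - 580γ^2 + 4624 = 0. So γ is a root of x^4 - 580x^2 + 4624. This polynomial is irreducible over Q: it has no rational root (each ±√111 ± √179 is irrational), and any factorization into two quadratics over Q would force √(19869) ∈ Q (pairing opposite roots) or √111, √179 ∈ Q (other pairings), all impossible. Hence [Q(γ):Q] = 4 = [Q(√111, √179):Q], so Q(γ) = Q(√111, √179).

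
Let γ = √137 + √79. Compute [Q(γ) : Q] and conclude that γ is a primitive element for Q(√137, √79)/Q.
[Q(γ) : Q] = 4 (equivalently, Q(γ) = Q(√137, √79))

Obviously Q(γ) ⊆ Q(√137, √79), and [Q(√137, √79):Q] = 4 (since 137, 79 are distinct squarefree integers > 1 with 10823 not a perfect square). To show equality we compute the minimal polynomial of γ. From γ = √137 + √79: γ^2 = 137 + 2√(10823) + 79 = 216 + 2√(10823), so γ^2 - 216 = 2√(10823); squaring, (γ^2 - 216)^2 = 4·10823, i.e. γ^4 - 432γ^2 + 46656 - 43292 = 0, i.e. γ^4 - 432γ^2 + 3364 = 0. So γ is a root of x^4 - 432x^2 + 3364. This polynomial is irreducible over Q: it has no rational root (each ±√137 ± √79 is irrational), and any factorization into two quadratics over Q would force √(10823) ∈ Q (pairing opposite roots) or √137, √79 ∈ Q (other pairings), all impossible. Hence [Q(γ):Q] = 4 = [Q(√137, √79):Q], so Q(γ) = Q(√137, √79).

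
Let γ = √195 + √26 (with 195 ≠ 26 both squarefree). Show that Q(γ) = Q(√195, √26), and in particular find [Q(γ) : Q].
[Q(γ) : Q] = 4 (equivalently, Q(γ) = Q(√195, √26))

Obviously Q(γ) ⊆ Q(√195, √26), and [Q(√195, √26):Q] = 4 (since 195, 26 are distinct squarefree integers > 1 with 5070 not a perfect square). To show equality we compute the minimal polynomial of γ. From γ = √195 + √26: γ^2 = 195 + 2√(5070) + 26 = 221 + 2√(5070), so γ^2 - 221 = 2√(5070); squaring, (γ^2 - 221)^2 = 4·5070, i.e. γ^4 - 442γ^2 + 48841 - 20280 = 0, i.e. γ^4 - 442γ^2 + 28561 = 0. So γ is a root of x^4 - 442x^2 + 28561. This polynomial is irreducible over Q: it has no rational root (each ±√195 ± √26 is irrational), and any factorization into two quadratics over Q would force √(5070) ∈ Q (pairing opposite roots) or √195, √26 ∈ Q (other pairings), all impossible. Hence [Q(γ):Q] = 4 = [Q(√195, √26):Q], so Q(γ) = Q(√195, √26).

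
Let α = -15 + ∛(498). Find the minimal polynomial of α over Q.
m_α(x) = x^3 + 45x^2 + 675x + 2877

Set β = α + 15 = ∛(498), so β^3 = 498. Then (α + 15)^3 - 498 = 0, i.e. α is a root of g(x) = (x + 15)^3 - 498 = x^3 + 45x^2 + 675x + 2877. Since g(x) = h(x + 15) where h(x) = x^3 - 498, and h is irreducible over Q (because 498 is not a perfect cube, so h has no rational root, and a monic cubic with no rational root is irreducible), g is also irreducible (irreducibility is preserved under the substitution x → x + 15). Hence m_α(x) = x^3 + 45x^2 + 675x + 2877.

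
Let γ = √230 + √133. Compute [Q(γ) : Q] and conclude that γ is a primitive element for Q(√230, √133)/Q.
[Q(γ) : Q] = 4 (equivalently, Q(γ) = Q(√230, √133))

Obviously Q(γ) ⊆ Q(√230, √133), and [Q(√230, √133):Q] = 4 (since 230, 133 are distinct squarefree integers > 1 with 30590 not a perfect square). To show equality we compute the minimal polynomial of γ. From γ = √230 + √133: γ^2 = 230 + 2√(30590) + 133 = 363 + 2√(30590), so γ^2 - 363 = 2√(30590); squaring, (γ^2 - 363)^2 = 4·30590, i.e. γ^4 - 726γ^2 + 131769 - 122360 = 0, i.e. γ^4 - 726γ^2 + 9409 = 0. So γ is a root of x^4 - 726x^2 + 9409. This polynomial is irreducible over Q: it has no rational root (each ±√230 ± √133 is irrational), and any factorization into two quadratics over Q would force √(30590) ∈ Q (pairing opposite roots) or √230, √133 ∈ Q (other pairings), all impossible. Hence [Q(γ):Q] = 4 = [Q(√230, √133):Q], so Q(γ) = Q(√230, √133).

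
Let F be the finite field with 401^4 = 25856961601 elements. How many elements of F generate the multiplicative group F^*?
There are φ(25856961600) = 6325862400 primitive elements

F_q^* is cyclic of order q - 1 = 25856961600. A cyclic group of order m has exactly φ(m) generators. Here m = 25856961600 = 2^6 · 3 · 5^2 · 37 · 41 · 53 · 67, so the number of primitive elements is φ(25856961600) = 6325862400.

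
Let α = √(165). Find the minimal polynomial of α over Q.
m_α(x) = x^2 - 165

α satisfies α^2 - 165 = 0, so x^2 - 165 annihilates α. Since d = 165 is squarefree and ≠ 1, it is not a perfect square in Q, so x^2 - 165 has no rational root and is therefore irreducible over Q (a degree-2 polynomial over a field is irreducible iff it has no root). Hence m_α(x) = x^2 - 165.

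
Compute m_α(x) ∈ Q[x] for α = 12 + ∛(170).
m_α(x) = x^3 - 36x^2 + 432x - 1898

Set β = α - 12 = ∛(170), so β^3 = 170. Then (α - 12)^3 - 170 = 0, i.e. α is a root of g(x) = (x - 12)^3 - 170 = x^3 - 36x^2 + 432x - 1898. Since g(x) = h(x - 12) where h(x) = x^3 - 170, and h is irreducible over Q (because 170 is not a perfect cube, so h has no rational root, and a monic cubic with no rational root is irreducible), g is also irreducible (irreducibility is preserved under the substitution x → x - 12). Hence m_α(x) = x^3 - 36x^2 + 432x - 1898.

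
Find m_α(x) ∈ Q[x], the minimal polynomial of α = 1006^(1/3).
m_α(x) = x^3 - 1006

α satisfies α^3 = 1006, so x^3 - 1006 annihilates α. By the rational root test, a rational root p/q (in lowest terms) of x^3 - 1006 would satisfy p^3 = 1006 q^3, forcing q = 1 and p^3 = 1006; but 1006 is not a perfect cube, contradiction. A monic cubic over Q with no rational root is irreducible (any nontrivial factorization would include a linear factor). Hence x^3 - 1006 is the minimal polynomial of α, and in particular [Q(α):Q] = 3.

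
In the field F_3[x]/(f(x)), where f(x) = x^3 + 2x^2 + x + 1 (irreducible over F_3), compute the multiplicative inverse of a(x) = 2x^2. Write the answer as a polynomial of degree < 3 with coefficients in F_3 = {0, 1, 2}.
a(x)^(-1) ≡ 2x^2 + 2x + 1 (mod f(x))

Since f is irreducible over F_3, F_3[x]/(f) is a field and a(x) ≠ 0 has an inverse. Apply the extended Euclidean algorithm to f(x) and a(x) in F_3[x]: f(x) = (2x + 1)·a(x) + (x + 1);  a(x) = (2x + 1)·(x + 1) + (2). The last nonzero remainder is the constant 2 = gcd(f, a) in F_3. Back-substituting through the division chain expresses 2 = s(x)·a(x) + t(x)·f(x) with s(x) ≡ x^2 + x + 2 (mod f), so (x^2 + x + 2)·a(x) ≡ 2 (mod f). Multiplying by 2^(-1) ≡ 2 in F_3 gives a(x)^(-1) ≡ 2·(x^2 + x + 2) ≡ 2x^2 + 2x + 1 (mod f). Check: (2x^2)·(2x^2 + 2x + 1) = x^4 + x^3 + 2x^2 ≡ 1 (mod x^3 + 2x^2 + x + 1).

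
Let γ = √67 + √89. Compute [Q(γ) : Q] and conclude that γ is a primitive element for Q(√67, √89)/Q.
[Q(γ) : Q] = 4 (equivalently, Q(γ) = Q(√67, √89))

Obviously Q(γ) ⊆ Q(√67, √89), and [Q(√67, √89):Q] = 4 (since 67, 89 are distinct squarefree integers > 1 with 5963 not a perfect square). To show equality we compute the minimal polynomial of γ. From γ = √67 + √89: γ^2 = 67 + 2√(5963) + 89 = 156 + 2√(5963), so γ^2 - 156 = 2√(5963); squaring, (γ^2 - 156)^2 = 4·5963, i.e. γ^4 - 312γ^2 + 24336 - 23852 = 0, i.e. γ^4 - 312γ^2 + 484 = 0. So γ is a root of x^4 - 312x^2 + 484. This polynomial is irreducible over Q: it has no rational root (each ±√67 ± √89 is irrational), and any factorization into two quadratics over Q would force √(5963) ∈ Q (pairing opposite roots) or √67, √89 ∈ Q (other pairings), all impossible. Hence [Q(γ):Q] = 4 = [Q(√67, √89):Q], so Q(γ) = Q(√67, √89).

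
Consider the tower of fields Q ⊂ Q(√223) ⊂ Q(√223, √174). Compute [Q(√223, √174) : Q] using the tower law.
[Q(√223, √174) : Q] = 4

[Q(√223):Q] = 2 (min poly x^2 - 223, irreducible since 223 is squarefree > 1). For the top step, suppose √174 ∈ Q(√223), say √174 = c + d√223 with c, d ∈ Q. Squaring: 174 = c^2 + 223d^2 + 2cd√223. Since √223 ∉ Q this forces 2cd = 0. If d = 0 then √174 = c ∈ Q, contradicting 174 squarefree > 1. If c = 0 then 174 = 223d^2, so 223·174 = (223d)^2 is a perfect square in Q — but 223·174 = 38802 is not a perfect square (since 223 and 174 are distinct squarefree integers). Contradiction. Hence √174 ∉ Q(√223), so x^2 - 174 stays irreducible over Q(√223) and [Q(√223, √174) : Q(√223)] = 2. By the tower law, [Q(√223, √174) : Q] = 2 · 2 = 4.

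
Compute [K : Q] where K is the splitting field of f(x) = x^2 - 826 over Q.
[K : Q] = 2

f(x) = x^2 - 826 factors as (x - √826)(x + √826). The splitting field is K = Q(√826). Since 826 is squarefree and > 1, it is not a perfect square, so x^2 - 826 is irreducible over Q and [Q(√826) : Q] = 2. Hence [K : Q] = 2.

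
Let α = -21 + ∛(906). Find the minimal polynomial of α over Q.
m_α(x) = x^3 + 63x^2 + 1323x + 8355

Set β = α + 21 = ∛(906), so β^3 = 906. Then (α + 21)^3 - 906 = 0, i.e. α is a root of g(x) = (x + 21)^3 - 906 = x^3 + 63x^2 + 1323x + 8355. Since g(x) = h(x + 21) where h(x) = x^3 - 906, and h is irreducible over Q (because 906 is not a perfect cube, so h has no rational root, and a monic cubic with no rational root is irreducible), g is also irreducible (irreducibility is preserved under the substitution x → x + 21). Hence m_α(x) = x^3 + 63x^2 + 1323x + 8355.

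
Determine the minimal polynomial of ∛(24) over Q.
m_α(x) = x^3 - 24

α satisfies α^3 = 24, so x^3 - 24 annihilates α. By the rational root test, a rational root p/q (in lowest terms) of x^3 - 24 would satisfy p^3 = 24 q^3, forcing q = 1 and p^3 = 24; but 24 is not a perfect cube, contradiction. A monic cubic over Q with no rational root is irreducible (any nontrivial factorization would include a linear factor). Hence x^3 - 24 is the minimal polynomial of α, and in particular [Q(α):Q] = 3.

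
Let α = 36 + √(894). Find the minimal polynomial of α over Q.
m_α(x) = x^2 - 72x + 402

From α - 36 = √(894), squaring gives (α - 36)^2 = 894, i.e. α^2 - 72α + 1296 = 894, so α^2 - 72α + 402 = 0. The discriminant of x^2 - 72x + 402 is (-72)^2 - 4·(402) = 5184 - 1608 = 3576, and 4·(894) is not a perfect square in Q since 894 is squarefree and ≠ 1. Hence x^2 - 72x + 402 is irreducible over Q and is the minimal polynomial of α.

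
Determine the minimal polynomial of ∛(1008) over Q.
m_α(x) = x^3 - 1008

α satisfies α^3 = 1008, so x^3 - 1008 annihilates α. By the rational root test, a rational root p/q (in lowest terms) of x^3 - 1008 would satisfy p^3 = 1008 q^3, forcing q = 1 and p^3 = 1008; but 1008 is not a perfect cube, contradiction. A monic cubic over Q with no rational root is irreducible (any nontrivial factorization would include a linear factor). Hence x^3 - 1008 is the minimal polynomial of α, and in particular [Q(α):Q] = 3.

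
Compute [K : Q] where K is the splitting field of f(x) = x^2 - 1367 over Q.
[K : Q] = 2

f(x) = x^2 - 1367 factors as (x - √1367)(x + √1367). The splitting field is K = Q(√1367). Since 1367 is squarefree and > 1, it is not a perfect square, so x^2 - 1367 is irreducible over Q and [Q(√1367) : Q] = 2. Hence [K : Q] = 2.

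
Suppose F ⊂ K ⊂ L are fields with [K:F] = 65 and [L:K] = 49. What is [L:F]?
[L:F] = 3185

The tower law says that for any tower of field extensions F ⊂ K ⊂ L with finite degrees, [L:F] = [L:K] · [K:F]. Here this gives [L:F] = 49 · 65 = 3185.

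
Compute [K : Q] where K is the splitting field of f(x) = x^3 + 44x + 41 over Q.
[K : Q] = 6

By the rational root test, any rational root of the monic integer polynomial f(x) = x^3 + 44x + 41 must be an integer dividing the constant term 41, i.e. one of ±{1, 41}. Evaluating: f(1) = 86, f(-1) = -4, f(41) = 70766, f(-41) = -70684; none is 0, so f has no rational root and is therefore irreducible over Q (a cubic with no linear factor over a field is irreducible). For an irreducible cubic, the Galois group is A_3 or S_3 according as the discriminant disc(f) = -4a^3 - 27b^2 = -4·(44)^3 - 27·(41)^2 = -386123 is or is not a square in Q. Here disc(f) = -386123 is not a perfect square in Q, so the Galois group of f over Q is not contained in A_3 and must be all of S_3. The splitting field has degree |S_3| = 6 over Q, so [K : Q] = 6.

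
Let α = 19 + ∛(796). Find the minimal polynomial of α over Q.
m_α(x) = x^3 - 57x^2 + 1083x - 7655

Set β = α - 19 = ∛(796), so β^3 = 796. Then (α - 19)^3 - 796 = 0, i.e. α is a root of g(x) = (x - 19)^3 - 796 = x^3 - 57x^2 + 1083x - 7655. Since g(x) = h(x - 19) where h(x) = x^3 - 796, and h is irreducible over Q (because 796 is not a perfect cube, so h has no rational root, and a monic cubic with no rational root is irreducible), g is also irreducible (irreducibility is preserved under the substitution x → x - 19). Hence m_α(x) = x^3 - 57x^2 + 1083x - 7655.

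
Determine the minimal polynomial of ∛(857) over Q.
m_α(x) = x^3 - 857

α satisfies α^3 = 857, so x^3 - 857 annihilates α. By the rational root test, a rational root p/q (in lowest terms) of x^3 - 857 would satisfy p^3 = 857 q^3, forcing q = 1 and p^3 = 857; but 857 is not a perfect cube, contradiction. A monic cubic over Q with no rational root is irreducible (any nontrivial factorization would include a linear factor). Hence x^3 - 857 is the minimal polynomial of α, and in particular [Q(α):Q] = 3.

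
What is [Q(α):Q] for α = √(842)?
[Q(α):Q] = 2

[Q(α):Q] equals the degree of the minimal polynomial of α. Here α^2 = 842 and x^2 - 842 is irreducible (d = 842 is squarefree, ≠ 1, hence not a square), so deg(m_α) = 2. Thus [Q(α):Q] = 2.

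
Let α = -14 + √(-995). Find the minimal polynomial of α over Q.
m_α(x) = x^2 + 28x + 1191

From α + 14 = √(-995), squaring gives (α + 14)^2 = -995, i.e. α^2 + 28α + 196 = -995, so α^2 + 28α + 1191 = 0. The discriminant of x^2 + 28x + 1191 is (28)^2 - 4·(1191) = 784 - 4764 = -3980, and 4·(-995) is not a perfect square in Q since -995 is squarefree and ≠ 1. Hence x^2 + 28x + 1191 is irreducible over Q and is the minimal polynomial of α.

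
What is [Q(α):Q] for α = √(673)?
[Q(α):Q] = 2

[Q(α):Q] equals the degree of the minimal polynomial of α. Here α^2 = 673 and x^2 - 673 is irreducible (d = 673 is squarefree, ≠ 1, hence not a square), so deg(m_α) = 2. Thus [Q(α):Q] = 2.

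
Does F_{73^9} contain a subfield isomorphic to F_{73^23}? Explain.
No: F_{73^23} is not a subfield of F_{73^9}

F_{p^m} embeds in F_{p^n} iff m | n. Here 23 ∤ 9 (since 9 = 0·23 + 9 with remainder 9 ≠ 0), so F_{73^23} is not a subfield of F_{73^9}. Equivalently: if it were, the tower law would give 23 = [F_{73^23}:F_73] dividing [F_{73^9}:F_73] = 9, contradiction.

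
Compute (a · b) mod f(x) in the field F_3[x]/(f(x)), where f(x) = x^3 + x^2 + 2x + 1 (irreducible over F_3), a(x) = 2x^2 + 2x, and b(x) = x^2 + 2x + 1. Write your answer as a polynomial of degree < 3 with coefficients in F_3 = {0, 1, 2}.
a · b ≡ x^2 + x + 2 (mod f(x))

Multiply in F_3[x]: a(x)·b(x) = (2x^2 + 2x)·(x^2 + 2x + 1) = 2x^4 + 2x. This has degree ≥ 3, so divide by f(x) over F_3: 2x^4 + 2x = (2x + 1)·(x^3 + x^2 + 2x + 1) + (x^2 + x + 2). Hence a·b ≡ x^2 + x + 2 (mod f). (F_3[x]/(f) is a field with 3^3 = 27 elements since f is irreducible of degree 3.)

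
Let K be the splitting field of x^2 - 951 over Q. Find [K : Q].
[K : Q] = 2

f(x) = x^2 - 951 factors as (x - √951)(x + √951). The splitting field is K = Q(√951). Since 951 is squarefree and > 1, it is not a perfect square, so x^2 - 951 is irreducible over Q and [Q(√951) : Q] = 2. Hence [K : Q] = 2.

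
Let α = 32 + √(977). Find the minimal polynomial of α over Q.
m_α(x) = x^2 - 64x + 47

From α - 32 = √(977), squaring gives (α - 32)^2 = 977, i.e. α^2 - 64α + 1024 = 977, so α^2 - 64α + 47 = 0. The discriminant of x^2 - 64x + 47 is (-64)^2 - 4·(47) = 4096 - 188 = 3908, and 4·(977) is not a perfect square in Q since 977 is squarefree and ≠ 1. Hence x^2 - 64x + 47 is irreducible over Q and is the minimal polynomial of α.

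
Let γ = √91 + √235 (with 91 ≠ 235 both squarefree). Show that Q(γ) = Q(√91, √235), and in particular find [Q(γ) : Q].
[Q(γ) : Q] = 4 (equivalently, Q(γ) = Q(√91, √235))

Obviously Q(γ) ⊆ Q(√91, √235), and [Q(√91, √235):Q] = 4 (since 91, 235 are distinct squarefree integers > 1 with 21385 not a perfect square). To show equality we compute the minimal polynomial of γ. From γ = √91 + √235: γ^2 = 91 + 2√(21385) + 235 = 326 + 2√(21385), so γ^2 - 326 = 2√(21385); squaring, (γ^2 - 326)^2 = 4·21385, i.e. γ^4 - 652γ^2 + 106276 - 85540 = 0, i.e. γ^4 - 652γ^2 + 20736 = 0. So γ is a root of x^4 - 652x^2 + 20736. This polynomial is irreducible over Q: it has no rational root (each ±√91 ± √235 is irrational), and any factorization into two quadratics over Q would force √(21385) ∈ Q (pairing opposite roots) or √91, √235 ∈ Q (other pairings), all impossible. Hence [Q(γ):Q] = 4 = [Q(√91, √235):Q], so Q(γ) = Q(√91, √235).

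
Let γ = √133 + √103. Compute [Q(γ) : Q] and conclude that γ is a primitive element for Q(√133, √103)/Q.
[Q(γ) : Q] = 4 (equivalently, Q(γ) = Q(√133, √103))

Obviously Q(γ) ⊆ Q(√133, √103), and [Q(√133, √103):Q] = 4 (since 133, 103 are distinct squarefree integers > 1 with 13699 not a perfect square). To show equality we compute the minimal polynomial of γ. From γ = √133 + √103: γ^2 = 133 + 2√(13699) + 103 = 236 + 2√(13699), so γ^2 - 236 = 2√(13699); squaring, (γ^2 - 236)^2 = 4·13699, i.e. γ^4 - 472γ^2 + 55696 - 54796 = 0, i.e. γ^4 - 472γ^2 + 900 = 0. So γ is a root of x^4 - 472x^2 + 900. This polynomial is irreducible over Q: it has no rational root (each ±√133 ± √103 is irrational), and any factorization into two quadratics over Q would force √(13699) ∈ Q (pairing opposite roots) or √133, √103 ∈ Q (other pairings), all impossible. Hence [Q(γ):Q] = 4 = [Q(√133, √103):Q], so Q(γ) = Q(√133, √103).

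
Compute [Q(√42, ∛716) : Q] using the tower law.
[Q(√42, ∛716) : Q] = 6

Let L = Q(√42, ∛716). Since Q(√42) ⊂ L and [Q(√42):Q] = 2, the tower law gives 2 | [L:Q]. Likewise Q(∛716) ⊂ L with [Q(∛716):Q] = 3 (because 716 is not a perfect cube), so 3 | [L:Q]. As gcd(2,3) = 1, [L:Q] is divisible by 6. Conversely L is generated over Q by √42 and ∛716, so [L:Q] ≤ 2·3 = 6. Therefore [Q(√42, ∛716) : Q] = 6.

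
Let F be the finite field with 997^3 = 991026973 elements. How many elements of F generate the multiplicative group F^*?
There are φ(991026972) = 291185280 primitive elements

F_q^* is cyclic of order q - 1 = 991026972. A cyclic group of order m has exactly φ(m) generators. Here m = 991026972 = 2^2 · 3^2 · 13 · 31 · 83 · 823, so the number of primitive elements is φ(991026972) = 291185280.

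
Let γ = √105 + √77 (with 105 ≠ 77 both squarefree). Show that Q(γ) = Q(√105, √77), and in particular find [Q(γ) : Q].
[Q(γ) : Q] = 4 (equivalently, Q(γ) = Q(√105, √77))

Obviously Q(γ) ⊆ Q(√105, √77), and [Q(√105, √77):Q] = 4 (since 105, 77 are distinct squarefree integers > 1 with 8085 not a perfect square). To show equality we compute the minimal polynomial of γ. From γ = √105 + √77: γ^2 = 105 + 2√(8085) + 77 = 182 + 2√(8085), so γ^2 - 182 = 2√(8085); squaring, (γ^2 - 182)^2 = 4·8085, i.e. γ^4 - 364γ^2 + 33124 - 32340 = 0, i.e. γ^4 - 364γ^2 + 784 = 0. So γ is a root of x^4 - 364x^2 + 784. This polynomial is irreducible over Q: it has no rational root (each ±√105 ± √77 is irrational), and any factorization into two quadratics over Q would force √(8085) ∈ Q (pairing opposite roots) or √105, √77 ∈ Q (other pairings), all impossible. Hence [Q(γ):Q] = 4 = [Q(√105, √77):Q], so Q(γ) = Q(√105, √77).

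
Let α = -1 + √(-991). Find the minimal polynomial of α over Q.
m_α(x) = x^2 + 2x + 992

From α + 1 = √(-991), squaring gives (α + 1)^2 = -991, i.e. α^2 + 2α + 1 = -991, so α^2 + 2α + 992 = 0. The discriminant of x^2 + 2x + 992 is (2)^2 - 4·(992) = 4 - 3968 = -3964, and 4·(-991) is not a perfect square in Q since -991 is squarefree and ≠ 1. Hence x^2 + 2x + 992 is irreducible over Q and is the minimal polynomial of α.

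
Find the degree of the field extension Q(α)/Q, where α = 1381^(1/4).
[Q(α):Q] = 4

α is a root of x^4 - 1381. By Eisenstein's criterion at the prime p = 1381 (which divides the constant term 1381 but p^2 = 1907161 does not, since 1381 is squarefree), x^4 - 1381 is irreducible over Q. Hence [Q(α):Q] = 4.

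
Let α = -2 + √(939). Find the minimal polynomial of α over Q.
m_α(x) = x^2 + 4x - 935

From α + 2 = √(939), squaring gives (α + 2)^2 = 939, i.e. α^2 + 4α + 4 = 939, so α^2 + 4α - 935 = 0. The discriminant of x^2 + 4x - 935 is (4)^2 - 4·(-935) = 16 + 3740 = 3756, and 4·(939) is not a perfect square in Q since 939 is squarefree and ≠ 1. Hence x^2 + 4x - 935 is irreducible over Q and is the minimal polynomial of α.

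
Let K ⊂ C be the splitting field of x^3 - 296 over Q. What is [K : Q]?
[K : Q] = 6

The roots of x^3 - 296 are ∛296, ω∛296, ω^2∛296 where ω = e^(2πi/3) is a primitive cube root of unity, so K = Q(∛296, ω). Now [Q(∛296):Q] = 3 (since 296 is not a perfect cube, x^3 - 296 is irreducible) and [Q(ω):Q] = 2. Both 2 and 3 divide [K:Q], and [K:Q] ≤ 3·2 = 6, so [K:Q] = 6. (Equivalently: Q(∛296) ⊂ R but ω ∉ R, so [K : Q(∛296)] = 2.)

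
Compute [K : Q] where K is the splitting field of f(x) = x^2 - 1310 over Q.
[K : Q] = 2

f(x) = x^2 - 1310 factors as (x - √1310)(x + √1310). The splitting field is K = Q(√1310). Since 1310 is squarefree and > 1, it is not a perfect square, so x^2 - 1310 is irreducible over Q and [Q(√1310) : Q] = 2. Hence [K : Q] = 2.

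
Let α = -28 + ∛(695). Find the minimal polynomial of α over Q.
m_α(x) = x^3 + 84x^2 + 2352x + 21257

Set β = α + 28 = ∛(695), so β^3 = 695. Then (α + 28)^3 - 695 = 0, i.e. α is a root of g(x) = (x + 28)^3 - 695 = x^3 + 84x^2 + 2352x + 21257. Since g(x) = h(x + 28) where h(x) = x^3 - 695, and h is irreducible over Q (because 695 is not a perfect cube, so h has no rational root, and a monic cubic with no rational root is irreducible), g is also irreducible (irreducibility is preserved under the substitution x → x + 28). Hence m_α(x) = x^3 + 84x^2 + 2352x + 21257.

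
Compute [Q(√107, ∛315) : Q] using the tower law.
[Q(√107, ∛315) : Q] = 6

Let L = Q(√107, ∛315). Since Q(√107) ⊂ L and [Q(√107):Q] = 2, the tower law gives 2 | [L:Q]. Likewise Q(∛315) ⊂ L with [Q(∛315):Q] = 3 (because 315 is not a perfect cube), so 3 | [L:Q]. As gcd(2,3) = 1, [L:Q] is divisible by 6. Conversely L is generated over Q by √107 and ∛315, so [L:Q] ≤ 2·3 = 6. Therefore [Q(√107, ∛315) : Q] = 6.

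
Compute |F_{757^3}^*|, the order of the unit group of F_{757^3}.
|F_{757^3}^*| = 433798092

F_{757^3} has 757^3 = 433798093 elements; its multiplicative group consists of all nonzero elements, so |F_{757^3}^*| = 433798093 - 1 = 433798092. (It is cyclic since any finite subgroup of the multiplicative group of a field is cyclic.)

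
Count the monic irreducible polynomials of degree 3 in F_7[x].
There are 112 monic irreducible polynomials of degree 3 over F_7

Each element of F_{7^3} that lies in no proper subfield is a root of exactly one monic irreducible of degree 3 over F_7, and each such polynomial has 3 distinct roots in F_{7^3}. By Möbius inversion the count is N_7(3) = (1/3) Σ_{d|3} μ(3/d) · 7^d = (1/3)(μ(3)·7^1 + μ(1)·7^3) = 336/3 = 112.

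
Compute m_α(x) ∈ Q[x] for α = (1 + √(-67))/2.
m_α(x) = x^2 - x + 17

From 2α - 1 = √(-67), squaring gives (2α - 1)^2 = -67, i.e. 4α^2 - 4α + 1 = -67, so α^2 - α + (1 + 67)/4 = 0. Since -67 ≡ 1 (mod 4), (1 + 67)/4 = 17 ∈ Z. The polynomial x^2 - x + 17 has discriminant 1 - 4·(17) = -67, which is not a perfect square in Q (d = -67 is squarefree and ≠ 1), so x^2 - x + 17 is irreducible over Q. It is the minimal polynomial of α.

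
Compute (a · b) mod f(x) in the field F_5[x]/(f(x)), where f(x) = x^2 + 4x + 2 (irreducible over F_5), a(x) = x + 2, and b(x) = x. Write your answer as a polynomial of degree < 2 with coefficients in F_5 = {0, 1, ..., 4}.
a · b ≡ 3x + 3 (mod f(x))

Multiply in F_5[x]: a(x)·b(x) = (x + 2)·(x) = x^2 + 2x. This has degree ≥ 2, so divide by f(x) over F_5: x^2 + 2x = (1)·(x^2 + 4x + 2) + (3x + 3). Hence a·b ≡ 3x + 3 (mod f). (F_5[x]/(f) is a field with 5^2 = 25 elements since f is irreducible of degree 2.)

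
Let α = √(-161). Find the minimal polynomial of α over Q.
m_α(x) = x^2 + 161

α satisfies α^2 + 161 = 0, so x^2 + 161 annihilates α. Since d = -161 is squarefree and ≠ 1, it is not a perfect square in Q, so x^2 + 161 has no rational root and is therefore irreducible over Q (a degree-2 polynomial over a field is irreducible iff it has no root). Hence m_α(x) = x^2 + 161.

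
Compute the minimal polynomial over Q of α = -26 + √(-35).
m_α(x) = x^2 + 52x + 711

From α + 26 = √(-35), squaring gives (α + 26)^2 = -35, i.e. α^2 + 52α + 676 = -35, so α^2 + 52α + 711 = 0. The discriminant of x^2 + 52x + 711 is (52)^2 - 4·(711) = 2704 - 2844 = -140, and 4·(-35) is not a perfect square in Q since -35 is squarefree and ≠ 1. Hence x^2 + 52x + 711 is irreducible over Q and is the minimal polynomial of α.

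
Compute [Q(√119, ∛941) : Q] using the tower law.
[Q(√119, ∛941) : Q] = 6

Let L = Q(√119, ∛941). Since Q(√119) ⊂ L and [Q(√119):Q] = 2, the tower law gives 2 | [L:Q]. Likewise Q(∛941) ⊂ L with [Q(∛941):Q] = 3 (because 941 is not a perfect cube), so 3 | [L:Q]. As gcd(2,3) = 1, [L:Q] is divisible by 6. Conversely L is generated over Q by √119 and ∛941, so [L:Q] ≤ 2·3 = 6. Therefore [Q(√119, ∛941) : Q] = 6.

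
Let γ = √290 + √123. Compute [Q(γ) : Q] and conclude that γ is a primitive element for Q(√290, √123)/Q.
[Q(γ) : Q] = 4 (equivalently, Q(γ) = Q(√290, √123))

Obviously Q(γ) ⊆ Q(√290, √123), and [Q(√290, √123):Q] = 4 (since 290, 123 are distinct squarefree integers > 1 with 35670 not a perfect square). To show equality we compute the minimal polynomial of γ. From γ = √290 + √123: γ^2 = 290 + 2√(35670) + 123 = 413 + 2√(35670), so γ^2 - 413 = 2√(35670); squaring, (γ^2 - 413)^2 = 4·35670, i.e. γ^4 - 826γ^2 + 170569 - 142680 = 0, i.e. γ^4 - 826γ^2 + 27889 = 0. So γ is a root of x^4 - 826x^2 + 27889. This polynomial is irreducible over Q: it has no rational root (each ±√290 ± √123 is irrational), and any factorization into two quadratics over Q would force √(35670) ∈ Q (pairing opposite roots) or √290, √123 ∈ Q (other pairings), all impossible. Hence [Q(γ):Q] = 4 = [Q(√290, √123):Q], so Q(γ) = Q(√290, √123).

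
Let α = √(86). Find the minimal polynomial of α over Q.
m_α(x) = x^2 - 86

α satisfies α^2 - 86 = 0, so x^2 - 86 annihilates α. Since d = 86 is squarefree and ≠ 1, it is not a perfect square in Q, so x^2 - 86 has no rational root and is therefore irreducible over Q (a degree-2 polynomial over a field is irreducible iff it has no root). Hence m_α(x) = x^2 - 86.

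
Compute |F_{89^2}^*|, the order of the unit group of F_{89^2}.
|F_{89^2}^*| = 7920

F_{89^2} has 89^2 = 7921 elements; its multiplicative group consists of all nonzero elements, so |F_{89^2}^*| = 7921 - 1 = 7920. (It is cyclic since any finite subgroup of the multiplicative group of a field is cyclic.)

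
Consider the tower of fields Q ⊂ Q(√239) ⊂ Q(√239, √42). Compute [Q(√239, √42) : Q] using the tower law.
[Q(√239, √42) : Q] = 4

[Q(√239):Q] = 2 (min poly x^2 - 239, irreducible since 239 is squarefree > 1). For the top step, suppose √42 ∈ Q(√239), say √42 = c + d√239 with c, d ∈ Q. Squaring: 42 = c^2 + 239d^2 + 2cd√239. Since √239 ∉ Q this forces 2cd = 0. If d = 0 then √42 = c ∈ Q, contradicting 42 squarefree > 1. If c = 0 then 42 = 239d^2, so 239·42 = (239d)^2 is a perfect square in Q — but 239·42 = 10038 is not a perfect square (since 239 and 42 are distinct squarefree integers). Contradiction. Hence √42 ∉ Q(√239), so x^2 - 42 stays irreducible over Q(√239) and [Q(√239, √42) : Q(√239)] = 2. By the tower law, [Q(√239, √42) : Q] = 2 · 2 = 4.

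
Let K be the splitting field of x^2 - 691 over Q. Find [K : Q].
[K : Q] = 2

f(x) = x^2 - 691 factors as (x - √691)(x + √691). The splitting field is K = Q(√691). Since 691 is squarefree and > 1, it is not a perfect square, so x^2 - 691 is irreducible over Q and [Q(√691) : Q] = 2. Hence [K : Q] = 2.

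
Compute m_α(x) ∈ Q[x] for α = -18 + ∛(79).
m_α(x) = x^3 + 54x^2 + 972x + 5753

Set β = α + 18 = ∛(79), so β^3 = 79. Then (α + 18)^3 - 79 = 0, i.e. α is a root of g(x) = (x + 18)^3 - 79 = x^3 + 54x^2 + 972x + 5753. Since g(x) = h(x + 18) where h(x) = x^3 - 79, and h is irreducible over Q (because 79 is not a perfect cube, so h has no rational root, and a monic cubic with no rational root is irreducible), g is also irreducible (irreducibility is preserved under the substitution x → x + 18). Hence m_α(x) = x^3 + 54x^2 + 972x + 5753.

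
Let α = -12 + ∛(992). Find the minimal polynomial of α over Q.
m_α(x) = x^3 + 36x^2 + 432x + 736

Set β = α + 12 = ∛(992), so β^3 = 992. Then (α + 12)^3 - 992 = 0, i.e. α is a root of g(x) = (x + 12)^3 - 992 = x^3 + 36x^2 + 432x + 736. Since g(x) = h(x + 12) where h(x) = x^3 - 992, and h is irreducible over Q (because 992 is not a perfect cube, so h has no rational root, and a monic cubic with no rational root is irreducible), g is also irreducible (irreducibility is preserved under the substitution x → x + 12). Hence m_α(x) = x^3 + 36x^2 + 432x + 736.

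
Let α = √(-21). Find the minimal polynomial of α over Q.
m_α(x) = x^2 + 21

α satisfies α^2 + 21 = 0, so x^2 + 21 annihilates α. Since d = -21 is squarefree and ≠ 1, it is not a perfect square in Q, so x^2 + 21 has no rational root and is therefore irreducible over Q (a degree-2 polynomial over a field is irreducible iff it has no root). Hence m_α(x) = x^2 + 21.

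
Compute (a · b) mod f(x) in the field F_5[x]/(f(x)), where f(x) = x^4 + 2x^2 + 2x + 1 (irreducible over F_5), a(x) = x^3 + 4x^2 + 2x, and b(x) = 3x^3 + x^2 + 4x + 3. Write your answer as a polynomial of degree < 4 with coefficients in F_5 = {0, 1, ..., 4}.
a · b ≡ 4x^3 + 2x + 2 (mod f(x))

Multiply in F_5[x]: a(x)·b(x) = (x^3 + 4x^2 + 2x)·(3x^3 + x^2 + 4x + 3) = 3x^6 + 3x^5 + 4x^4 + x^3 + x. This has degree ≥ 4, so divide by f(x) over F_5: 3x^6 + 3x^5 + 4x^4 + x^3 + x = (3x^2 + 3x + 3)·(x^4 + 2x^2 + 2x + 1) + (4x^3 + 2x + 2). Hence a·b ≡ 4x^3 + 2x + 2 (mod f). (F_5[x]/(f) is a field with 5^4 = 625 elements since f is irreducible of degree 4.)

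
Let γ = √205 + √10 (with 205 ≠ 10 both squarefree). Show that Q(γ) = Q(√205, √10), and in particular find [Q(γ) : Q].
[Q(γ) : Q] = 4 (equivalently, Q(γ) = Q(√205, √10))

Obviously Q(γ) ⊆ Q(√205, √10), and [Q(√205, √10):Q] = 4 (since 205, 10 are distinct squarefree integers > 1 with 2050 not a perfect square). To show equality we compute the minimal polynomial of γ. From γ = √205 + √10: γ^2 = 205 + 2√(2050) + 10 = 215 + 2√(2050), so γ^2 - 215 = 2√(2050); squaring, (γ^2 - 215)^2 = 4·2050, i.e. γ^4 - 430γ^2 + 46225 - 8200 = 0, i.e. γ^4 - 430γ^2 + 38025 = 0. So γ is a root of x^4 - 430x^2 + 38025. This polynomial is irreducible over Q: it has no rational root (each ±√205 ± √10 is irrational), and any factorization into two quadratics over Q would force √(2050) ∈ Q (pairing opposite roots) or √205, √10 ∈ Q (other pairings), all impossible. Hence [Q(γ):Q] = 4 = [Q(√205, √10):Q], so Q(γ) = Q(√205, √10).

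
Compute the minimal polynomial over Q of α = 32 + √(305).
m_α(x) = x^2 - 64x + 719

From α - 32 = √(305), squaring gives (α - 32)^2 = 305, i.e. α^2 - 64α + 1024 = 305, so α^2 - 64α + 719 = 0. The discriminant of x^2 - 64x + 719 is (-64)^2 - 4·(719) = 4096 - 2876 = 1220, and 4·(305) is not a perfect square in Q since 305 is squarefree and ≠ 1. Hence x^2 - 64x + 719 is irreducible over Q and is the minimal polynomial of α.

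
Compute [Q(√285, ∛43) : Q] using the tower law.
[Q(√285, ∛43) : Q] = 6

Let L = Q(√285, ∛43). Since Q(√285) ⊂ L and [Q(√285):Q] = 2, the tower law gives 2 | [L:Q]. Likewise Q(∛43) ⊂ L with [Q(∛43):Q] = 3 (because 43 is not a perfect cube), so 3 | [L:Q]. As gcd(2,3) = 1, [L:Q] is divisible by 6. Conversely L is generated over Q by √285 and ∛43, so [L:Q] ≤ 2·3 = 6. Therefore [Q(√285, ∛43) : Q] = 6.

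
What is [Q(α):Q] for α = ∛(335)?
[Q(α):Q] = 3

The minimal polynomial of α is x^3 - 335, irreducible over Q since 335 is not a perfect cube (so x^3 - 335 has no rational root). Hence [Q(α):Q] = deg(m_α) = 3.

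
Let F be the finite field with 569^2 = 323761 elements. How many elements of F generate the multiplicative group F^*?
There are φ(323760) = 80640 primitive elements

F_q^* is cyclic of order q - 1 = 323760. A cyclic group of order m has exactly φ(m) generators. Here m = 323760 = 2^4 · 3 · 5 · 19 · 71, so the number of primitive elements is φ(323760) = 80640.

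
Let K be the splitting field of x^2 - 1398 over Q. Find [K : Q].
[K : Q] = 2

f(x) = x^2 - 1398 factors as (x - √1398)(x + √1398). The splitting field is K = Q(√1398). Since 1398 is squarefree and > 1, it is not a perfect square, so x^2 - 1398 is irreducible over Q and [Q(√1398) : Q] = 2. Hence [K : Q] = 2.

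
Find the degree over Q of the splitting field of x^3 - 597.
[K : Q] = 6

The roots of x^3 - 597 are ∛597, ω∛597, ω^2∛597 where ω = e^(2πi/3) is a primitive cube root of unity, so K = Q(∛597, ω). Now [Q(∛597):Q] = 3 (since 597 is not a perfect cube, x^3 - 597 is irreducible) and [Q(ω):Q] = 2. Both 2 and 3 divide [K:Q], and [K:Q] ≤ 3·2 = 6, so [K:Q] = 6. (Equivalently: Q(∛597) ⊂ R but ω ∉ R, so [K : Q(∛597)] = 2.)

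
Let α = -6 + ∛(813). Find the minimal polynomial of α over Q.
m_α(x) = x^3 + 18x^2 + 108x - 597

Set β = α + 6 = ∛(813), so β^3 = 813. Then (α + 6)^3 - 813 = 0, i.e. α is a root of g(x) = (x + 6)^3 - 813 = x^3 + 18x^2 + 108x - 597. Since g(x) = h(x + 6) where h(x) = x^3 - 813, and h is irreducible over Q (because 813 is not a perfect cube, so h has no rational root, and a monic cubic with no rational root is irreducible), g is also irreducible (irreducibility is preserved under the substitution x → x + 6). Hence m_α(x) = x^3 + 18x^2 + 108x - 597.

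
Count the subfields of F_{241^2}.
F_{241^2} has 2 subfields

The subfields of F_{p^n} are exactly the fields F_{p^d} for d | n (each is the fixed field of the unique index-d subgroup of Gal(F_{p^n}/F_p) ≅ Z/nZ). The divisors of n = 2 are {1, 2}, giving 2 subfields: F_{241^1}, F_{241^2}.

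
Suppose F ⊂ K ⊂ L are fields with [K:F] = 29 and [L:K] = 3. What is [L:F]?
[L:F] = 87

The tower law says that for any tower of field extensions F ⊂ K ⊂ L with finite degrees, [L:F] = [L:K] · [K:F]. Here this gives [L:F] = 3 · 29 = 87.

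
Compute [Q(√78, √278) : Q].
[Q(√78, √278) : Q] = 4

[Q(√78):Q] = 2 (min poly x^2 - 78, irreducible since 78 is squarefree > 1). For the top step, suppose √278 ∈ Q(√78), say √278 = c + d√78 with c, d ∈ Q. Squaring: 278 = c^2 + 78d^2 + 2cd√78. Since √78 ∉ Q this forces 2cd = 0. If d = 0 then √278 = c ∈ Q, contradicting 278 squarefree > 1. If c = 0 then 278 = 78d^2, so 78·278 = (78d)^2 is a perfect square in Q — but 78·278 = 21684 is not a perfect square (since 78 and 278 are distinct squarefree integers). Contradiction. Hence √278 ∉ Q(√78), so x^2 - 278 stays irreducible over Q(√78) and [Q(√78, √278) : Q(√78)] = 2. By the tower law, [Q(√78, √278) : Q] = 2 · 2 = 4.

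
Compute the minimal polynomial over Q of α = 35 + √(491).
m_α(x) = x^2 - 70x + 734

From α - 35 = √(491), squaring gives (α - 35)^2 = 491, i.e. α^2 - 70α + 1225 = 491, so α^2 - 70α + 734 = 0. The discriminant of x^2 - 70x + 734 is (-70)^2 - 4·(734) = 4900 - 2936 = 1964, and 4·(491) is not a perfect square in Q since 491 is squarefree and ≠ 1. Hence x^2 - 70x + 734 is irreducible over Q and is the minimal polynomial of α.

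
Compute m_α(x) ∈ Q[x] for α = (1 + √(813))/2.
m_α(x) = x^2 - x - 203

From 2α - 1 = √(813), squaring gives (2α - 1)^2 = 813, i.e. 4α^2 - 4α + 1 = 813, so α^2 - α + (1 - 813)/4 = 0. Since 813 ≡ 1 (mod 4), (1 - 813)/4 = -203 ∈ Z. The polynomial x^2 - x - 203 has discriminant 1 - 4·(-203) = 813, which is not a perfect square in Q (d = 813 is squarefree and ≠ 1), so x^2 - x - 203 is irreducible over Q. It is the minimal polynomial of α.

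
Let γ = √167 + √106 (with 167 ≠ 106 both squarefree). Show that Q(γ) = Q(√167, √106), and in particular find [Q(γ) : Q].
[Q(γ) : Q] = 4 (equivalently, Q(γ) = Q(√167, √106))

Obviously Q(γ) ⊆ Q(√167, √106), and [Q(√167, √106):Q] = 4 (since 167, 106 are distinct squarefree integers > 1 with 17702 not a perfect square). To show equality we compute the minimal polynomial of γ. From γ = √167 + √106: γ^2 = 167 + 2√(17702) + 106 = 273 + 2√(17702), so γ^2 - 273 = 2√(17702); squaring, (γ^2 - 273)^2 = 4·17702, i.e. γ^4 - 546γ^2 + 74529 - 70808 = 0, i.e. γ^4 - 546γ^2 + 3721 = 0. So γ is a root of x^4 - 546x^2 + 3721. This polynomial is irreducible over Q: it has no rational root (each ±√167 ± √106 is irrational), and any factorization into two quadratics over Q would force √(17702) ∈ Q (pairing opposite roots) or √167, √106 ∈ Q (other pairings), all impossible. Hence [Q(γ):Q] = 4 = [Q(√167, √106):Q], so Q(γ) = Q(√167, √106).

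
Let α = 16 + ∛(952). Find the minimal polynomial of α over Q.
m_α(x) = x^3 - 48x^2 + 768x - 5048

Set β = α - 16 = ∛(952), so β^3 = 952. Then (α - 16)^3 - 952 = 0, i.e. α is a root of g(x) = (x - 16)^3 - 952 = x^3 - 48x^2 + 768x - 5048. Since g(x) = h(x - 16) where h(x) = x^3 - 952, and h is irreducible over Q (because 952 is not a perfect cube, so h has no rational root, and a monic cubic with no rational root is irreducible), g is also irreducible (irreducibility is preserved under the substitution x → x - 16). Hence m_α(x) = x^3 - 48x^2 + 768x - 5048.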